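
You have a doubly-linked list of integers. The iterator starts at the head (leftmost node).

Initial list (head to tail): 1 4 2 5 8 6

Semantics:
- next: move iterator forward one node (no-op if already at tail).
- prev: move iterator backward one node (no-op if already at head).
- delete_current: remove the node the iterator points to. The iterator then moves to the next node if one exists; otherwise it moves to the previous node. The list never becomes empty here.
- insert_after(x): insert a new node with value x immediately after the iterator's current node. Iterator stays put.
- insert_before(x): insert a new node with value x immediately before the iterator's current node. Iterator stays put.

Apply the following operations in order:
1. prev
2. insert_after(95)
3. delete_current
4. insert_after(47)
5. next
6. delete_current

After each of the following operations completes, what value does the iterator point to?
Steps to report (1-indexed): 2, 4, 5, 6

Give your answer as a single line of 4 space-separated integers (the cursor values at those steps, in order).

Answer: 1 95 47 4

Derivation:
After 1 (prev): list=[1, 4, 2, 5, 8, 6] cursor@1
After 2 (insert_after(95)): list=[1, 95, 4, 2, 5, 8, 6] cursor@1
After 3 (delete_current): list=[95, 4, 2, 5, 8, 6] cursor@95
After 4 (insert_after(47)): list=[95, 47, 4, 2, 5, 8, 6] cursor@95
After 5 (next): list=[95, 47, 4, 2, 5, 8, 6] cursor@47
After 6 (delete_current): list=[95, 4, 2, 5, 8, 6] cursor@4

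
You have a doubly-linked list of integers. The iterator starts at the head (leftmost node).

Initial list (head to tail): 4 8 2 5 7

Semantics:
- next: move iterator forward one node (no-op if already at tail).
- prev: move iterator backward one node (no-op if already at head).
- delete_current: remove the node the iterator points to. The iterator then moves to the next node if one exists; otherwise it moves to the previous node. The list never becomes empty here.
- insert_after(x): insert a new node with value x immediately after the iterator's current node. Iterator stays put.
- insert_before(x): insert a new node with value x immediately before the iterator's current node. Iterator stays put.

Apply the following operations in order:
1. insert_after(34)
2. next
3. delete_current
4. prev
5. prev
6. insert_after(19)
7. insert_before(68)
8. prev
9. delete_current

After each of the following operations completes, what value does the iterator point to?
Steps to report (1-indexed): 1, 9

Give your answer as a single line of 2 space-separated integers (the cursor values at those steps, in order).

Answer: 4 4

Derivation:
After 1 (insert_after(34)): list=[4, 34, 8, 2, 5, 7] cursor@4
After 2 (next): list=[4, 34, 8, 2, 5, 7] cursor@34
After 3 (delete_current): list=[4, 8, 2, 5, 7] cursor@8
After 4 (prev): list=[4, 8, 2, 5, 7] cursor@4
After 5 (prev): list=[4, 8, 2, 5, 7] cursor@4
After 6 (insert_after(19)): list=[4, 19, 8, 2, 5, 7] cursor@4
After 7 (insert_before(68)): list=[68, 4, 19, 8, 2, 5, 7] cursor@4
After 8 (prev): list=[68, 4, 19, 8, 2, 5, 7] cursor@68
After 9 (delete_current): list=[4, 19, 8, 2, 5, 7] cursor@4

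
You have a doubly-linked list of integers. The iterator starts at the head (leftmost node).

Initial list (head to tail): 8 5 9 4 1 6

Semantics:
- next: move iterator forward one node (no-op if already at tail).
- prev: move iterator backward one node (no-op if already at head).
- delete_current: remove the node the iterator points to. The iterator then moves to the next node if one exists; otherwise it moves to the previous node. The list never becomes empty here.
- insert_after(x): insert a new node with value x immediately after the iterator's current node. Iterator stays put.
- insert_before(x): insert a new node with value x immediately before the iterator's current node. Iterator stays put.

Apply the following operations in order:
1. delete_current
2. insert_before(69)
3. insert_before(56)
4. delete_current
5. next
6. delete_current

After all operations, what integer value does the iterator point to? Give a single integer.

After 1 (delete_current): list=[5, 9, 4, 1, 6] cursor@5
After 2 (insert_before(69)): list=[69, 5, 9, 4, 1, 6] cursor@5
After 3 (insert_before(56)): list=[69, 56, 5, 9, 4, 1, 6] cursor@5
After 4 (delete_current): list=[69, 56, 9, 4, 1, 6] cursor@9
After 5 (next): list=[69, 56, 9, 4, 1, 6] cursor@4
After 6 (delete_current): list=[69, 56, 9, 1, 6] cursor@1

Answer: 1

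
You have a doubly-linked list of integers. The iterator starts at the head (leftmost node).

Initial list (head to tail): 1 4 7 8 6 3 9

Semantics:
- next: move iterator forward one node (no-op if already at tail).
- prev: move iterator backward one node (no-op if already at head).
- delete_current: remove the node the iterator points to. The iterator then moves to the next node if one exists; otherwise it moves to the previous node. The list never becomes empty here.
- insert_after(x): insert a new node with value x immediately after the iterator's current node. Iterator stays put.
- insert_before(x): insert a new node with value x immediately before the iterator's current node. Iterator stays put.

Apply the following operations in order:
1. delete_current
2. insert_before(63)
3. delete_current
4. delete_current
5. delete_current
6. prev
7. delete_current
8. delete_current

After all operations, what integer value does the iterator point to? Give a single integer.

After 1 (delete_current): list=[4, 7, 8, 6, 3, 9] cursor@4
After 2 (insert_before(63)): list=[63, 4, 7, 8, 6, 3, 9] cursor@4
After 3 (delete_current): list=[63, 7, 8, 6, 3, 9] cursor@7
After 4 (delete_current): list=[63, 8, 6, 3, 9] cursor@8
After 5 (delete_current): list=[63, 6, 3, 9] cursor@6
After 6 (prev): list=[63, 6, 3, 9] cursor@63
After 7 (delete_current): list=[6, 3, 9] cursor@6
After 8 (delete_current): list=[3, 9] cursor@3

Answer: 3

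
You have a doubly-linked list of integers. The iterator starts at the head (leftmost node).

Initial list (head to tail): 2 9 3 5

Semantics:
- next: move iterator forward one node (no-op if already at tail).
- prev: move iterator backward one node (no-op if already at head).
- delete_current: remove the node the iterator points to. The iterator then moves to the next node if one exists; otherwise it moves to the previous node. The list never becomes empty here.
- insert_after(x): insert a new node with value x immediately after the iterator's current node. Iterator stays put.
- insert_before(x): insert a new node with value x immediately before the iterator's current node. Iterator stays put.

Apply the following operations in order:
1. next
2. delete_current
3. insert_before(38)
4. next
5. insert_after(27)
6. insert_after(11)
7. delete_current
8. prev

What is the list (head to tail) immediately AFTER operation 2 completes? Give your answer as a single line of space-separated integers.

After 1 (next): list=[2, 9, 3, 5] cursor@9
After 2 (delete_current): list=[2, 3, 5] cursor@3

Answer: 2 3 5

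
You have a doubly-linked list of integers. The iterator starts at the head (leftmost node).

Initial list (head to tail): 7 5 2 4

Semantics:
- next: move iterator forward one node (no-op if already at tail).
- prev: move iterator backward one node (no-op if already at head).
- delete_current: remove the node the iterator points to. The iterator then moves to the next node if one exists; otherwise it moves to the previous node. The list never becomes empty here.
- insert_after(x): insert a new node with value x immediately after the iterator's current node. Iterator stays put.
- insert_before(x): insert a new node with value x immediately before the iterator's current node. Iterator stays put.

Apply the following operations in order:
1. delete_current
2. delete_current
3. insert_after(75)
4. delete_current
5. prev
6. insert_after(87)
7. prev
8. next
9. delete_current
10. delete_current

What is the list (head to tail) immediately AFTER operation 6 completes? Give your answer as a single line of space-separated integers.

Answer: 75 87 4

Derivation:
After 1 (delete_current): list=[5, 2, 4] cursor@5
After 2 (delete_current): list=[2, 4] cursor@2
After 3 (insert_after(75)): list=[2, 75, 4] cursor@2
After 4 (delete_current): list=[75, 4] cursor@75
After 5 (prev): list=[75, 4] cursor@75
After 6 (insert_after(87)): list=[75, 87, 4] cursor@75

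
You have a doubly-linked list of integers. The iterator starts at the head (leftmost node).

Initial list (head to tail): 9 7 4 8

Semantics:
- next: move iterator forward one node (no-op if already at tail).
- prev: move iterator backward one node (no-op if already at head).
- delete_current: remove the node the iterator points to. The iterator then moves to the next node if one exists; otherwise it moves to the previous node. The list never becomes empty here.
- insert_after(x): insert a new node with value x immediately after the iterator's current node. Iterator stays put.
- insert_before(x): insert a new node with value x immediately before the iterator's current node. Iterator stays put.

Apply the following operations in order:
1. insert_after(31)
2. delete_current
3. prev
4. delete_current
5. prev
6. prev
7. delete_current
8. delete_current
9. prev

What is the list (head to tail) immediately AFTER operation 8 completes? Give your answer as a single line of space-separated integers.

Answer: 8

Derivation:
After 1 (insert_after(31)): list=[9, 31, 7, 4, 8] cursor@9
After 2 (delete_current): list=[31, 7, 4, 8] cursor@31
After 3 (prev): list=[31, 7, 4, 8] cursor@31
After 4 (delete_current): list=[7, 4, 8] cursor@7
After 5 (prev): list=[7, 4, 8] cursor@7
After 6 (prev): list=[7, 4, 8] cursor@7
After 7 (delete_current): list=[4, 8] cursor@4
After 8 (delete_current): list=[8] cursor@8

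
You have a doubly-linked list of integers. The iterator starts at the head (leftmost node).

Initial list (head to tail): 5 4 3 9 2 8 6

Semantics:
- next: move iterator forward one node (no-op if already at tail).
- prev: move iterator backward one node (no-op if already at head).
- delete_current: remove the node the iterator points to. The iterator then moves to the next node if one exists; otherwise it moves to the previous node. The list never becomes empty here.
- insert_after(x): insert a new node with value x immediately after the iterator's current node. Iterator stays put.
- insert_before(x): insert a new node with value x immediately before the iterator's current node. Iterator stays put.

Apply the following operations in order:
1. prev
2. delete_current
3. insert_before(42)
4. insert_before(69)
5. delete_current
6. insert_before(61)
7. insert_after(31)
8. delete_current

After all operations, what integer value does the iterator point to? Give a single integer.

Answer: 31

Derivation:
After 1 (prev): list=[5, 4, 3, 9, 2, 8, 6] cursor@5
After 2 (delete_current): list=[4, 3, 9, 2, 8, 6] cursor@4
After 3 (insert_before(42)): list=[42, 4, 3, 9, 2, 8, 6] cursor@4
After 4 (insert_before(69)): list=[42, 69, 4, 3, 9, 2, 8, 6] cursor@4
After 5 (delete_current): list=[42, 69, 3, 9, 2, 8, 6] cursor@3
After 6 (insert_before(61)): list=[42, 69, 61, 3, 9, 2, 8, 6] cursor@3
After 7 (insert_after(31)): list=[42, 69, 61, 3, 31, 9, 2, 8, 6] cursor@3
After 8 (delete_current): list=[42, 69, 61, 31, 9, 2, 8, 6] cursor@31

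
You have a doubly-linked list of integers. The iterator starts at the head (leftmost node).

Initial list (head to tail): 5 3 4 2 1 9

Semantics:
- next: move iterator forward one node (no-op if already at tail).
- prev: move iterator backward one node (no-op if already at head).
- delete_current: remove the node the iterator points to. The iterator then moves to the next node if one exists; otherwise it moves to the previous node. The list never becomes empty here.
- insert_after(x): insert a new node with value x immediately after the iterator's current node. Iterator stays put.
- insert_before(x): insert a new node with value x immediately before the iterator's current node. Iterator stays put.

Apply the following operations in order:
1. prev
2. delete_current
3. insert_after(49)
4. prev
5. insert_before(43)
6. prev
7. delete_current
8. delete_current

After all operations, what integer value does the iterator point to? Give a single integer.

Answer: 49

Derivation:
After 1 (prev): list=[5, 3, 4, 2, 1, 9] cursor@5
After 2 (delete_current): list=[3, 4, 2, 1, 9] cursor@3
After 3 (insert_after(49)): list=[3, 49, 4, 2, 1, 9] cursor@3
After 4 (prev): list=[3, 49, 4, 2, 1, 9] cursor@3
After 5 (insert_before(43)): list=[43, 3, 49, 4, 2, 1, 9] cursor@3
After 6 (prev): list=[43, 3, 49, 4, 2, 1, 9] cursor@43
After 7 (delete_current): list=[3, 49, 4, 2, 1, 9] cursor@3
After 8 (delete_current): list=[49, 4, 2, 1, 9] cursor@49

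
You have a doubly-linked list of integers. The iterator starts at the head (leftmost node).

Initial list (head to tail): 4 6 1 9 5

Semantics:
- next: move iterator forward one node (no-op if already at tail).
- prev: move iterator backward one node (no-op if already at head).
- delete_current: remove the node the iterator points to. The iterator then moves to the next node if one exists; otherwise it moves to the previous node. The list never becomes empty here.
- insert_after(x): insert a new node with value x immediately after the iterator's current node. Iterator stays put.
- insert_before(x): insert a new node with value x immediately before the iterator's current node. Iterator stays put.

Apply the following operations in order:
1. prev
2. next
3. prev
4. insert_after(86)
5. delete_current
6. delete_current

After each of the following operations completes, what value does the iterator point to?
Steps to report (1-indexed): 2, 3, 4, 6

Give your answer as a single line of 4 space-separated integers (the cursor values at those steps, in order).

After 1 (prev): list=[4, 6, 1, 9, 5] cursor@4
After 2 (next): list=[4, 6, 1, 9, 5] cursor@6
After 3 (prev): list=[4, 6, 1, 9, 5] cursor@4
After 4 (insert_after(86)): list=[4, 86, 6, 1, 9, 5] cursor@4
After 5 (delete_current): list=[86, 6, 1, 9, 5] cursor@86
After 6 (delete_current): list=[6, 1, 9, 5] cursor@6

Answer: 6 4 4 6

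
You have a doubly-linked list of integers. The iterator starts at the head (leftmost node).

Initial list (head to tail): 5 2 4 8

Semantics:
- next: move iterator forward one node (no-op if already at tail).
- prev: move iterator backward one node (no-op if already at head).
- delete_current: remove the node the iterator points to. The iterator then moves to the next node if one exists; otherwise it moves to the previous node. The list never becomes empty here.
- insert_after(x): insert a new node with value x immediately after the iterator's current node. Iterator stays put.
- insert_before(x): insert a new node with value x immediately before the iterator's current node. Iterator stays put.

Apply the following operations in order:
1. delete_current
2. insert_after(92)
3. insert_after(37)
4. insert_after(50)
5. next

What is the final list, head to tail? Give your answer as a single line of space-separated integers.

Answer: 2 50 37 92 4 8

Derivation:
After 1 (delete_current): list=[2, 4, 8] cursor@2
After 2 (insert_after(92)): list=[2, 92, 4, 8] cursor@2
After 3 (insert_after(37)): list=[2, 37, 92, 4, 8] cursor@2
After 4 (insert_after(50)): list=[2, 50, 37, 92, 4, 8] cursor@2
After 5 (next): list=[2, 50, 37, 92, 4, 8] cursor@50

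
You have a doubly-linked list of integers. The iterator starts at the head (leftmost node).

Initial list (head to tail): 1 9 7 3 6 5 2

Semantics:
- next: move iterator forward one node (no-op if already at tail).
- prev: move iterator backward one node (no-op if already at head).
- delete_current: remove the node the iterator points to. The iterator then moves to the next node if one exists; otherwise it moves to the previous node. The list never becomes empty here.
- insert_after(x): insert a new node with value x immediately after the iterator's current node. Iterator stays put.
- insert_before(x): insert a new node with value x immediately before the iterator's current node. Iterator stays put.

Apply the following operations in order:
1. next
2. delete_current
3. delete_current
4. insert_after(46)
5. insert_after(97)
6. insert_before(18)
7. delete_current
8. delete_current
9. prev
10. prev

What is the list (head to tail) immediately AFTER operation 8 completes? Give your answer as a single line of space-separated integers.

After 1 (next): list=[1, 9, 7, 3, 6, 5, 2] cursor@9
After 2 (delete_current): list=[1, 7, 3, 6, 5, 2] cursor@7
After 3 (delete_current): list=[1, 3, 6, 5, 2] cursor@3
After 4 (insert_after(46)): list=[1, 3, 46, 6, 5, 2] cursor@3
After 5 (insert_after(97)): list=[1, 3, 97, 46, 6, 5, 2] cursor@3
After 6 (insert_before(18)): list=[1, 18, 3, 97, 46, 6, 5, 2] cursor@3
After 7 (delete_current): list=[1, 18, 97, 46, 6, 5, 2] cursor@97
After 8 (delete_current): list=[1, 18, 46, 6, 5, 2] cursor@46

Answer: 1 18 46 6 5 2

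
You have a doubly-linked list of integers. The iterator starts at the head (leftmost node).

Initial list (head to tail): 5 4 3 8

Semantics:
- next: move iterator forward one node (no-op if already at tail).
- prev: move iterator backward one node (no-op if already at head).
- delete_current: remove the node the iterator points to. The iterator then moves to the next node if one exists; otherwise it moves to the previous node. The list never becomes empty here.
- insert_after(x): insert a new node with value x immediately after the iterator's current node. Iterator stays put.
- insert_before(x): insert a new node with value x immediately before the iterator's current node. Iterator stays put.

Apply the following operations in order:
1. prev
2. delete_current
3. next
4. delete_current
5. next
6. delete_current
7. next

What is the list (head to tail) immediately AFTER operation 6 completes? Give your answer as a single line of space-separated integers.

Answer: 4

Derivation:
After 1 (prev): list=[5, 4, 3, 8] cursor@5
After 2 (delete_current): list=[4, 3, 8] cursor@4
After 3 (next): list=[4, 3, 8] cursor@3
After 4 (delete_current): list=[4, 8] cursor@8
After 5 (next): list=[4, 8] cursor@8
After 6 (delete_current): list=[4] cursor@4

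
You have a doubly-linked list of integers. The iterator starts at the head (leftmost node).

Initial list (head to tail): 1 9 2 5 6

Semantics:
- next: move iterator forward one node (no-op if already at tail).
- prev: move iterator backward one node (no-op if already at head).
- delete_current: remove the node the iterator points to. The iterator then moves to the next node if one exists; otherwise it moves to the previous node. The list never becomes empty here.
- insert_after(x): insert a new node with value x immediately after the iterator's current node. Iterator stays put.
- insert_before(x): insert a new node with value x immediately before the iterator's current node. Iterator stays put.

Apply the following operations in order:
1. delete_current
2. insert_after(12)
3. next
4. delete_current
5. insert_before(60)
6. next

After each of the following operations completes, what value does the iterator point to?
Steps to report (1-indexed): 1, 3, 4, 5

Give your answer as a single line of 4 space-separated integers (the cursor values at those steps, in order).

After 1 (delete_current): list=[9, 2, 5, 6] cursor@9
After 2 (insert_after(12)): list=[9, 12, 2, 5, 6] cursor@9
After 3 (next): list=[9, 12, 2, 5, 6] cursor@12
After 4 (delete_current): list=[9, 2, 5, 6] cursor@2
After 5 (insert_before(60)): list=[9, 60, 2, 5, 6] cursor@2
After 6 (next): list=[9, 60, 2, 5, 6] cursor@5

Answer: 9 12 2 2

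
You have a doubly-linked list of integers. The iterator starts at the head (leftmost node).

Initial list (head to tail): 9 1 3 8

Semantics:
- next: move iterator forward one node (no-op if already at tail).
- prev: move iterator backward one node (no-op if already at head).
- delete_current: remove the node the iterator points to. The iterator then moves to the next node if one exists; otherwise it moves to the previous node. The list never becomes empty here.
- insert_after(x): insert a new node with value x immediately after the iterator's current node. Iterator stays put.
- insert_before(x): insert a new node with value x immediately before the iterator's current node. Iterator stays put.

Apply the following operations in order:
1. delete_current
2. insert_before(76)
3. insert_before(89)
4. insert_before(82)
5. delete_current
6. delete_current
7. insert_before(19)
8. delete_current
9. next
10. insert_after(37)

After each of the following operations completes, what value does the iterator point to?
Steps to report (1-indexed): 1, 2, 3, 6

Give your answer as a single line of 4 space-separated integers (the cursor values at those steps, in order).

Answer: 1 1 1 8

Derivation:
After 1 (delete_current): list=[1, 3, 8] cursor@1
After 2 (insert_before(76)): list=[76, 1, 3, 8] cursor@1
After 3 (insert_before(89)): list=[76, 89, 1, 3, 8] cursor@1
After 4 (insert_before(82)): list=[76, 89, 82, 1, 3, 8] cursor@1
After 5 (delete_current): list=[76, 89, 82, 3, 8] cursor@3
After 6 (delete_current): list=[76, 89, 82, 8] cursor@8
After 7 (insert_before(19)): list=[76, 89, 82, 19, 8] cursor@8
After 8 (delete_current): list=[76, 89, 82, 19] cursor@19
After 9 (next): list=[76, 89, 82, 19] cursor@19
After 10 (insert_after(37)): list=[76, 89, 82, 19, 37] cursor@19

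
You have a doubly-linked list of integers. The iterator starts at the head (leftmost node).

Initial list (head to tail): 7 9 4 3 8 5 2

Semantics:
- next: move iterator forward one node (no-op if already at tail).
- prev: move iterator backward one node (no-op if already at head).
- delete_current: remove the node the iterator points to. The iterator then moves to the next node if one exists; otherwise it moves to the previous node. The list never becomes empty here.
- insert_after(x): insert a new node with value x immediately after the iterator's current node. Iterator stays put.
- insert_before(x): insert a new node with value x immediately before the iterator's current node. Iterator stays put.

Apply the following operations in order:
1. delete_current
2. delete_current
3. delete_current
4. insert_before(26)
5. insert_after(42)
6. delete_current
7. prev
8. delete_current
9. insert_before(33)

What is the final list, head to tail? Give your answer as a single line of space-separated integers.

Answer: 33 42 8 5 2

Derivation:
After 1 (delete_current): list=[9, 4, 3, 8, 5, 2] cursor@9
After 2 (delete_current): list=[4, 3, 8, 5, 2] cursor@4
After 3 (delete_current): list=[3, 8, 5, 2] cursor@3
After 4 (insert_before(26)): list=[26, 3, 8, 5, 2] cursor@3
After 5 (insert_after(42)): list=[26, 3, 42, 8, 5, 2] cursor@3
After 6 (delete_current): list=[26, 42, 8, 5, 2] cursor@42
After 7 (prev): list=[26, 42, 8, 5, 2] cursor@26
After 8 (delete_current): list=[42, 8, 5, 2] cursor@42
After 9 (insert_before(33)): list=[33, 42, 8, 5, 2] cursor@42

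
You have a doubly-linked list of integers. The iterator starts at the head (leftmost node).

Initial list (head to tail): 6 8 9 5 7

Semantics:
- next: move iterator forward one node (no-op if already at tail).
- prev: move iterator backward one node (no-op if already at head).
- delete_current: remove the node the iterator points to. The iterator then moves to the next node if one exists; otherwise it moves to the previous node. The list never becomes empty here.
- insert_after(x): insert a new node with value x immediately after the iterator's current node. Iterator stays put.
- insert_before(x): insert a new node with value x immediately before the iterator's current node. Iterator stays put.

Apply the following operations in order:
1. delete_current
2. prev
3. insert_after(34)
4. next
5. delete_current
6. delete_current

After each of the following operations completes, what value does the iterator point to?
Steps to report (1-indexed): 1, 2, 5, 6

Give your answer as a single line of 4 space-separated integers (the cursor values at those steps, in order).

After 1 (delete_current): list=[8, 9, 5, 7] cursor@8
After 2 (prev): list=[8, 9, 5, 7] cursor@8
After 3 (insert_after(34)): list=[8, 34, 9, 5, 7] cursor@8
After 4 (next): list=[8, 34, 9, 5, 7] cursor@34
After 5 (delete_current): list=[8, 9, 5, 7] cursor@9
After 6 (delete_current): list=[8, 5, 7] cursor@5

Answer: 8 8 9 5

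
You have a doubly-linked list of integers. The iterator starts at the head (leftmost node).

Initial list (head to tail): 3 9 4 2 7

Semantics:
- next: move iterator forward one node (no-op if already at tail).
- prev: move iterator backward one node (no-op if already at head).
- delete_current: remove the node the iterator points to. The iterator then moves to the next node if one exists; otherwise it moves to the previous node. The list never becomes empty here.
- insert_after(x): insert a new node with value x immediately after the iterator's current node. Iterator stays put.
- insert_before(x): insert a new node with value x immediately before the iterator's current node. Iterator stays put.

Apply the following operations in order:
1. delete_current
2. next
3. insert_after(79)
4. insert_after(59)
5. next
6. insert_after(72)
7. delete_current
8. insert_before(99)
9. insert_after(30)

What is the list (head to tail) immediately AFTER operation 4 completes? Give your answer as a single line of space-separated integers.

Answer: 9 4 59 79 2 7

Derivation:
After 1 (delete_current): list=[9, 4, 2, 7] cursor@9
After 2 (next): list=[9, 4, 2, 7] cursor@4
After 3 (insert_after(79)): list=[9, 4, 79, 2, 7] cursor@4
After 4 (insert_after(59)): list=[9, 4, 59, 79, 2, 7] cursor@4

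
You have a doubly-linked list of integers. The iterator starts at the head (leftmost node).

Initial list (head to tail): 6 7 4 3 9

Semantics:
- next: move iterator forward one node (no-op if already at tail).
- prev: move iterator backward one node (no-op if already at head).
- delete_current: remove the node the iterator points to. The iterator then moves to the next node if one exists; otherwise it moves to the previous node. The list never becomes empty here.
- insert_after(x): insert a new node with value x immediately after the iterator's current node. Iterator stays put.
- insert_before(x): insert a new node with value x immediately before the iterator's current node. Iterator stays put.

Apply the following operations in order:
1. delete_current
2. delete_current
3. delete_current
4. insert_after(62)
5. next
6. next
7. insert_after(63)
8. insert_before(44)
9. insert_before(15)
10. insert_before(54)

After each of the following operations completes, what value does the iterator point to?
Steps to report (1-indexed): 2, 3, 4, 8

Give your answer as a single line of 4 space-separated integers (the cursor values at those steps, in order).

After 1 (delete_current): list=[7, 4, 3, 9] cursor@7
After 2 (delete_current): list=[4, 3, 9] cursor@4
After 3 (delete_current): list=[3, 9] cursor@3
After 4 (insert_after(62)): list=[3, 62, 9] cursor@3
After 5 (next): list=[3, 62, 9] cursor@62
After 6 (next): list=[3, 62, 9] cursor@9
After 7 (insert_after(63)): list=[3, 62, 9, 63] cursor@9
After 8 (insert_before(44)): list=[3, 62, 44, 9, 63] cursor@9
After 9 (insert_before(15)): list=[3, 62, 44, 15, 9, 63] cursor@9
After 10 (insert_before(54)): list=[3, 62, 44, 15, 54, 9, 63] cursor@9

Answer: 4 3 3 9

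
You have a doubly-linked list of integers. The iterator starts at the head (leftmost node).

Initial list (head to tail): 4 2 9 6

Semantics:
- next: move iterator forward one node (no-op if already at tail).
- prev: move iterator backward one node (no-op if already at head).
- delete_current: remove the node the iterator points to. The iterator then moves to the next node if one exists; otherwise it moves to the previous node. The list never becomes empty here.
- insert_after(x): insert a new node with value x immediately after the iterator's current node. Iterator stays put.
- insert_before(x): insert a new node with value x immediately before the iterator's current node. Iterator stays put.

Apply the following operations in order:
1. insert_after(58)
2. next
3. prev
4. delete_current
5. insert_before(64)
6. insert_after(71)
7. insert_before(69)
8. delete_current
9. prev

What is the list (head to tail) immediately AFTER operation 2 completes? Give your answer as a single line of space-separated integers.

After 1 (insert_after(58)): list=[4, 58, 2, 9, 6] cursor@4
After 2 (next): list=[4, 58, 2, 9, 6] cursor@58

Answer: 4 58 2 9 6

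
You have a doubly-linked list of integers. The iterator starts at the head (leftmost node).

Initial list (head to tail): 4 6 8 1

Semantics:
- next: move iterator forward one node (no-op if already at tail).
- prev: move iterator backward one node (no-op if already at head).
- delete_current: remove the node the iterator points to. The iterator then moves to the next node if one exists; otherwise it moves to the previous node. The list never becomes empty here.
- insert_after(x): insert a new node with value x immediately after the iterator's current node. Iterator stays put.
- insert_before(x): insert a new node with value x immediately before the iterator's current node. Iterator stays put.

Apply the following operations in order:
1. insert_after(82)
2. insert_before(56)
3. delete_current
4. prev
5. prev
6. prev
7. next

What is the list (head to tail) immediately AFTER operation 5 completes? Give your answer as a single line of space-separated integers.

Answer: 56 82 6 8 1

Derivation:
After 1 (insert_after(82)): list=[4, 82, 6, 8, 1] cursor@4
After 2 (insert_before(56)): list=[56, 4, 82, 6, 8, 1] cursor@4
After 3 (delete_current): list=[56, 82, 6, 8, 1] cursor@82
After 4 (prev): list=[56, 82, 6, 8, 1] cursor@56
After 5 (prev): list=[56, 82, 6, 8, 1] cursor@56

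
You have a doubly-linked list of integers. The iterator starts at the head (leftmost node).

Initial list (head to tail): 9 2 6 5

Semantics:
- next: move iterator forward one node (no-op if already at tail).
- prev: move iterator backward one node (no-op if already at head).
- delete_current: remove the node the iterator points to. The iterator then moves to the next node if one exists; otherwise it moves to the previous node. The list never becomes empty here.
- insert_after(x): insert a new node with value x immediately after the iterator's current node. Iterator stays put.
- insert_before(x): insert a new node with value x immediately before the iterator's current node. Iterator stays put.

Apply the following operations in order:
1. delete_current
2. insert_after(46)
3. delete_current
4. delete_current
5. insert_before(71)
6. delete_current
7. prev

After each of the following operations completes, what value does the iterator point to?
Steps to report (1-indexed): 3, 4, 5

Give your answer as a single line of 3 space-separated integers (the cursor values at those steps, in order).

After 1 (delete_current): list=[2, 6, 5] cursor@2
After 2 (insert_after(46)): list=[2, 46, 6, 5] cursor@2
After 3 (delete_current): list=[46, 6, 5] cursor@46
After 4 (delete_current): list=[6, 5] cursor@6
After 5 (insert_before(71)): list=[71, 6, 5] cursor@6
After 6 (delete_current): list=[71, 5] cursor@5
After 7 (prev): list=[71, 5] cursor@71

Answer: 46 6 6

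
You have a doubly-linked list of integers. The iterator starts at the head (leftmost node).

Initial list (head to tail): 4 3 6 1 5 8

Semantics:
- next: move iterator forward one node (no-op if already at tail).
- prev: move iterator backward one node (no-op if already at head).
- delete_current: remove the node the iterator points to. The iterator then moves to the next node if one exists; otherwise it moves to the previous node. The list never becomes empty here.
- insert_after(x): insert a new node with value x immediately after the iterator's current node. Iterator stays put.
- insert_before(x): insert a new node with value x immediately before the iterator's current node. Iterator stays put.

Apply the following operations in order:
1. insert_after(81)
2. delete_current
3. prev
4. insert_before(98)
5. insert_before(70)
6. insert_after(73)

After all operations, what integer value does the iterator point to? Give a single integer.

After 1 (insert_after(81)): list=[4, 81, 3, 6, 1, 5, 8] cursor@4
After 2 (delete_current): list=[81, 3, 6, 1, 5, 8] cursor@81
After 3 (prev): list=[81, 3, 6, 1, 5, 8] cursor@81
After 4 (insert_before(98)): list=[98, 81, 3, 6, 1, 5, 8] cursor@81
After 5 (insert_before(70)): list=[98, 70, 81, 3, 6, 1, 5, 8] cursor@81
After 6 (insert_after(73)): list=[98, 70, 81, 73, 3, 6, 1, 5, 8] cursor@81

Answer: 81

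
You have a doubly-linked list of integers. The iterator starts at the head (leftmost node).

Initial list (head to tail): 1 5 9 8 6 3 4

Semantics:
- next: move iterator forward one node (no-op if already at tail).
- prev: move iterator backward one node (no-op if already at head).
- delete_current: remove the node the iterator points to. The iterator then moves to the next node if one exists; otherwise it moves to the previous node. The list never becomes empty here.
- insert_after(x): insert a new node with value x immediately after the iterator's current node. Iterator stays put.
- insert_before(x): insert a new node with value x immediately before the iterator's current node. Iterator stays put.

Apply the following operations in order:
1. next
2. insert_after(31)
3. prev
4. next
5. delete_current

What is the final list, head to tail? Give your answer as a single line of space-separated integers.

After 1 (next): list=[1, 5, 9, 8, 6, 3, 4] cursor@5
After 2 (insert_after(31)): list=[1, 5, 31, 9, 8, 6, 3, 4] cursor@5
After 3 (prev): list=[1, 5, 31, 9, 8, 6, 3, 4] cursor@1
After 4 (next): list=[1, 5, 31, 9, 8, 6, 3, 4] cursor@5
After 5 (delete_current): list=[1, 31, 9, 8, 6, 3, 4] cursor@31

Answer: 1 31 9 8 6 3 4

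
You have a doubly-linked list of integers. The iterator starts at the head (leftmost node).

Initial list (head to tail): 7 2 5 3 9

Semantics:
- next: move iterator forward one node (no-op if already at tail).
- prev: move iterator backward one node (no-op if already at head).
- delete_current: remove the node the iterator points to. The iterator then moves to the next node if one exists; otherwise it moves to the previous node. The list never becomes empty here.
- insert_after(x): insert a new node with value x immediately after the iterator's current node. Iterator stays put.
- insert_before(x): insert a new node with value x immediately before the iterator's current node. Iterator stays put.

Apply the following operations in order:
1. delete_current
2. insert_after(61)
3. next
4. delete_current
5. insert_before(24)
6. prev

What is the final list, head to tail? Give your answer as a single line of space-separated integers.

After 1 (delete_current): list=[2, 5, 3, 9] cursor@2
After 2 (insert_after(61)): list=[2, 61, 5, 3, 9] cursor@2
After 3 (next): list=[2, 61, 5, 3, 9] cursor@61
After 4 (delete_current): list=[2, 5, 3, 9] cursor@5
After 5 (insert_before(24)): list=[2, 24, 5, 3, 9] cursor@5
After 6 (prev): list=[2, 24, 5, 3, 9] cursor@24

Answer: 2 24 5 3 9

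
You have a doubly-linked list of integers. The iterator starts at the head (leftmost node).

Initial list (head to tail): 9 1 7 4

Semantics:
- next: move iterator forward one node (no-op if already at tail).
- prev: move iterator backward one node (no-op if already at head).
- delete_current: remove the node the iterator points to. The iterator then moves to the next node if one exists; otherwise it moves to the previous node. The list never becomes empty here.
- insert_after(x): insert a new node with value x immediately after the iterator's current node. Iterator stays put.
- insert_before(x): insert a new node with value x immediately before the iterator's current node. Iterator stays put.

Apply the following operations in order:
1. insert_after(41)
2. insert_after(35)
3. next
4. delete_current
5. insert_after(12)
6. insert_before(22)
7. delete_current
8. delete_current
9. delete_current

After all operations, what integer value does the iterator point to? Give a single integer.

Answer: 7

Derivation:
After 1 (insert_after(41)): list=[9, 41, 1, 7, 4] cursor@9
After 2 (insert_after(35)): list=[9, 35, 41, 1, 7, 4] cursor@9
After 3 (next): list=[9, 35, 41, 1, 7, 4] cursor@35
After 4 (delete_current): list=[9, 41, 1, 7, 4] cursor@41
After 5 (insert_after(12)): list=[9, 41, 12, 1, 7, 4] cursor@41
After 6 (insert_before(22)): list=[9, 22, 41, 12, 1, 7, 4] cursor@41
After 7 (delete_current): list=[9, 22, 12, 1, 7, 4] cursor@12
After 8 (delete_current): list=[9, 22, 1, 7, 4] cursor@1
After 9 (delete_current): list=[9, 22, 7, 4] cursor@7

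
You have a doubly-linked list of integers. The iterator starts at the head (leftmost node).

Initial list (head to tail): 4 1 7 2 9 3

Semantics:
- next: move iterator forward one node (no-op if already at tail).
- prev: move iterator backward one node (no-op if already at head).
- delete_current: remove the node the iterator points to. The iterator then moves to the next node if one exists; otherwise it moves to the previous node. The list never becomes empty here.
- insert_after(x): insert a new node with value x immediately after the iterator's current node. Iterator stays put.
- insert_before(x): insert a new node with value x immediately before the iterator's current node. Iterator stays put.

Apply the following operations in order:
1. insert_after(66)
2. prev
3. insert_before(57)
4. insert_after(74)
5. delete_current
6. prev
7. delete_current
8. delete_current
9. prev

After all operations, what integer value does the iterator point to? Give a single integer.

Answer: 66

Derivation:
After 1 (insert_after(66)): list=[4, 66, 1, 7, 2, 9, 3] cursor@4
After 2 (prev): list=[4, 66, 1, 7, 2, 9, 3] cursor@4
After 3 (insert_before(57)): list=[57, 4, 66, 1, 7, 2, 9, 3] cursor@4
After 4 (insert_after(74)): list=[57, 4, 74, 66, 1, 7, 2, 9, 3] cursor@4
After 5 (delete_current): list=[57, 74, 66, 1, 7, 2, 9, 3] cursor@74
After 6 (prev): list=[57, 74, 66, 1, 7, 2, 9, 3] cursor@57
After 7 (delete_current): list=[74, 66, 1, 7, 2, 9, 3] cursor@74
After 8 (delete_current): list=[66, 1, 7, 2, 9, 3] cursor@66
After 9 (prev): list=[66, 1, 7, 2, 9, 3] cursor@66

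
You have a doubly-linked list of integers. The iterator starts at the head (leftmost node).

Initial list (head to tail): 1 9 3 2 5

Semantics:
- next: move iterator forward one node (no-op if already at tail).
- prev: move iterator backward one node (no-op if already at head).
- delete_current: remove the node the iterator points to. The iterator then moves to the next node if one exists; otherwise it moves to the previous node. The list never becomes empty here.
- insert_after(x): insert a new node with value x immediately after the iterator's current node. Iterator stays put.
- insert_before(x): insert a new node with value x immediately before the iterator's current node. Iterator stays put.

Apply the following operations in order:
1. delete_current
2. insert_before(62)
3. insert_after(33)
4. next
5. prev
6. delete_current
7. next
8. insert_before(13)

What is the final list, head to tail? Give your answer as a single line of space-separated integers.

After 1 (delete_current): list=[9, 3, 2, 5] cursor@9
After 2 (insert_before(62)): list=[62, 9, 3, 2, 5] cursor@9
After 3 (insert_after(33)): list=[62, 9, 33, 3, 2, 5] cursor@9
After 4 (next): list=[62, 9, 33, 3, 2, 5] cursor@33
After 5 (prev): list=[62, 9, 33, 3, 2, 5] cursor@9
After 6 (delete_current): list=[62, 33, 3, 2, 5] cursor@33
After 7 (next): list=[62, 33, 3, 2, 5] cursor@3
After 8 (insert_before(13)): list=[62, 33, 13, 3, 2, 5] cursor@3

Answer: 62 33 13 3 2 5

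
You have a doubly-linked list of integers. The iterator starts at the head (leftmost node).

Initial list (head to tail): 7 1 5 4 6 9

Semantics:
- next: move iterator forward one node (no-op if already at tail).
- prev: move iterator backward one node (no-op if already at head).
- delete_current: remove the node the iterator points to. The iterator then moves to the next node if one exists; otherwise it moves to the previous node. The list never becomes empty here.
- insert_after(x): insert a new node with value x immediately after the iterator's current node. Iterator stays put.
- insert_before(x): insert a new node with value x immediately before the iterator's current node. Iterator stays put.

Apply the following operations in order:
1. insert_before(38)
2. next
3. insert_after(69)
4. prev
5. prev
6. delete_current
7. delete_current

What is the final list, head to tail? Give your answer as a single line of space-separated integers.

After 1 (insert_before(38)): list=[38, 7, 1, 5, 4, 6, 9] cursor@7
After 2 (next): list=[38, 7, 1, 5, 4, 6, 9] cursor@1
After 3 (insert_after(69)): list=[38, 7, 1, 69, 5, 4, 6, 9] cursor@1
After 4 (prev): list=[38, 7, 1, 69, 5, 4, 6, 9] cursor@7
After 5 (prev): list=[38, 7, 1, 69, 5, 4, 6, 9] cursor@38
After 6 (delete_current): list=[7, 1, 69, 5, 4, 6, 9] cursor@7
After 7 (delete_current): list=[1, 69, 5, 4, 6, 9] cursor@1

Answer: 1 69 5 4 6 9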